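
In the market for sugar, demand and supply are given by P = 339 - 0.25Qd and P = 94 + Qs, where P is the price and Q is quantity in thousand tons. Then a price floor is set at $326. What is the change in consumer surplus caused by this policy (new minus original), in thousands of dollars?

Rearranging demand gives Qd = 1356 - 4P; rearranging supply gives Qs = P - 94. Without the control the market clears where 1356 - 4P = P - 94, i.e. P* = 290 and Q* = 196.
Because the floor (326) lies above the market-clearing price, it is binding.
At P = 326: Qd = 1356 - 4·326 = 52 and Qs = 326 - 94 = 232.
Consumer surplus without the control is ½ · (339 - 290) · 196 = 4802.
With the floor, consumers buy 52 units at 326, so CS = ½ · (339 - 326) · 52 = 338.
Change in consumer surplus = 338 - 4802 = -4464.

-4464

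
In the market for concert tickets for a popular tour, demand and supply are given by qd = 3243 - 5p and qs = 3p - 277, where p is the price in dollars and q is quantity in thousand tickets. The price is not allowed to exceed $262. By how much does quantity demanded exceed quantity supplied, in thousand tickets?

1424

Equilibrium: 3243 - 5p = 3p - 277, so 3520 = 8p and p* = 440, q* = 1043.
The ceiling of 262 is below the equilibrium price 440, so it binds.
At p = 262: qd = 3243 - 5·262 = 1933 and qs = 3·262 - 277 = 509.
Shortage = qd - qs = 1933 - 509 = 1424.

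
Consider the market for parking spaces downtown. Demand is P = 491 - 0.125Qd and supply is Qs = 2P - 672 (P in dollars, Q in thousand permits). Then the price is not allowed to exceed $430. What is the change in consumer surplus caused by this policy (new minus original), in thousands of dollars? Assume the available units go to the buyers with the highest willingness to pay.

5415

Rearranging demand gives Qd = 3928 - 8P. In a free market, 3928 - 8P = 2P - 672 gives the equilibrium P* = 460, Q* = 248.
The ceiling of 430 is below the equilibrium price 460, so it binds.
At P = 430: Qd = 3928 - 8·430 = 488 and Qs = 2·430 - 672 = 188.
Consumer surplus without the control is ½ · (491 - 460) · 248 = 3844.
With the ceiling, 188 units are sold at 430 (assume they go to the highest-value buyers). The demand price at Q = 188 is 467.5, so CS = ½ · [(491 - 430) + (467.5 - 430)] · 188 = 9259.
Change in consumer surplus = 9259 - 3844 = 5415.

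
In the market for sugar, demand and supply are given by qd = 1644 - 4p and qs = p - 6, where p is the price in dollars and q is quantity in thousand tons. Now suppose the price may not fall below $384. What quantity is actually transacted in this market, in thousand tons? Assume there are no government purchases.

Equilibrium: 1644 - 4p = p - 6, so 1650 = 5p and p* = 330, q* = 324.
Because the floor (384) lies above the market-clearing price, it is binding.
At p = 384: qd = 1644 - 4·384 = 108 and qs = 384 - 6 = 378.
The quantity actually transacted is the short side, demand: 108.

108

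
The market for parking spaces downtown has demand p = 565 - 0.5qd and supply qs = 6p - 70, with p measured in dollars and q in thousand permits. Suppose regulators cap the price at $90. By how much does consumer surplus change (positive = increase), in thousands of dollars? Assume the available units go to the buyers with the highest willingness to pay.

-4200

Rearranging demand gives qd = 1130 - 2p. Without the control the market clears where 1130 - 2p = 6p - 70, i.e. p* = 150 and q* = 830.
Since 90 < 150, the ceiling is binding.
At p = 90: qd = 1130 - 2·90 = 950 and qs = 6·90 - 70 = 470.
Consumer surplus without the control is ½ · (565 - 150) · 830 = 172225.
With the ceiling, 470 units are sold at 90 (assume they go to the highest-value buyers). The demand price at q = 470 is 330, so CS = ½ · [(565 - 90) + (330 - 90)] · 470 = 168025.
Change in consumer surplus = 168025 - 172225 = -4200.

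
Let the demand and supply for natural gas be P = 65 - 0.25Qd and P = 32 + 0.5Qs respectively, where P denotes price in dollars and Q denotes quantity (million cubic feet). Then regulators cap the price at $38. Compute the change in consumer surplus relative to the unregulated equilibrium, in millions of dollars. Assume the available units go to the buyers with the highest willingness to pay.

Rearranging demand gives Qd = 260 - 4P; rearranging supply gives Qs = 2P - 64. Equilibrium: 260 - 4P = 2P - 64, so 324 = 6P and P* = 54, Q* = 44.
The ceiling of 38 is below the equilibrium price 54, so it binds.
At P = 38: Qd = 260 - 4·38 = 108 and Qs = 2·38 - 64 = 12.
Consumer surplus without the control is ½ · (65 - 54) · 44 = 242.
With the ceiling, 12 units are sold at 38 (assume they go to the highest-value buyers). The demand price at Q = 12 is 62, so CS = ½ · [(65 - 38) + (62 - 38)] · 12 = 306.
Change in consumer surplus = 306 - 242 = 64.

64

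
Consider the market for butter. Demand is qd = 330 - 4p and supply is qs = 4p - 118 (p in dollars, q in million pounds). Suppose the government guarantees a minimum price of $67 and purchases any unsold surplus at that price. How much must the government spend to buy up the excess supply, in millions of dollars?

Without the control the market clears where 330 - 4p = 4p - 118, i.e. p* = 56 and q* = 106.
Because the floor (67) lies above the market-clearing price, it is binding.
At p = 67: qd = 330 - 4·67 = 62 and qs = 4·67 - 118 = 150.
Surplus = qs - qd = 88.
Government expenditure = surplus × support price = 88 × 67 = 5896.

5896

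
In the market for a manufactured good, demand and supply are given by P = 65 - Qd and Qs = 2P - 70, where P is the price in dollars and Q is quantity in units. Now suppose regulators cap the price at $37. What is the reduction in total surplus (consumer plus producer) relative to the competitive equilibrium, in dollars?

Rearranging demand gives Qd = 65 - P. In a free market, 65 - P = 2P - 70 gives the equilibrium P* = 45, Q* = 20.
Since 37 < 45, the ceiling is binding.
At P = 37: Qd = 65 - 37 = 28 and Qs = 2·37 - 70 = 4.
Quantity traded falls to 4. At Q = 4 the demand price is 65 - 4 = 61 and the supply price is (70 + 4)/2 = 37.
Deadweight loss = ½ · (61 - 37) · (20 - 4) = ½ · 24 · 16 = 192.

192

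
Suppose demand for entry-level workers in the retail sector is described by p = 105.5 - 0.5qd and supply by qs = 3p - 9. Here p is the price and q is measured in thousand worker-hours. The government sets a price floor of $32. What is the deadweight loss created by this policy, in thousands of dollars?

0

Rearranging demand gives qd = 211 - 2p. Equilibrium: 211 - 2p = 3p - 9, so 220 = 5p and p* = 44, q* = 123.
The floor of 32 is below the equilibrium price 44, so it is not binding; the market clears at p* = 44, q* = 123.
Since the control does not bind, no trades are prevented and deadweight loss is zero.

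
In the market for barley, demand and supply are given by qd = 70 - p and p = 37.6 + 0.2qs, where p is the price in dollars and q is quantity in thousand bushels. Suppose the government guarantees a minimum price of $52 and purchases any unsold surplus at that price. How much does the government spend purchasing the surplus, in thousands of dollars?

Rearranging supply gives qs = 5p - 188. Equilibrium: 70 - p = 5p - 188, so 258 = 6p and p* = 43, q* = 27.
The floor of 52 is above the equilibrium price 43, so it binds.
At p = 52: qd = 70 - 52 = 18 and qs = 5·52 - 188 = 72.
Surplus = qs - qd = 54.
Government expenditure = surplus × support price = 54 × 52 = 2808.

2808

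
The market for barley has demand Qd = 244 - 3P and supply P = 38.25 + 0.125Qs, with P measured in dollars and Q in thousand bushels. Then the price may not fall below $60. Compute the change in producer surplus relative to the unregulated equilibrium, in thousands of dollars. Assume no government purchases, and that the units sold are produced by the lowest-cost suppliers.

Rearranging supply gives Qs = 8P - 306. Equilibrium: 244 - 3P = 8P - 306, so 550 = 11P and P* = 50, Q* = 94.
Because the floor (60) lies above the market-clearing price, it is binding.
At P = 60: Qd = 244 - 3·60 = 64 and Qs = 8·60 - 306 = 174.
Producer surplus without the control is ½ · (50 - 38.25) · 94 = 552.25.
With the floor, 64 units are sold at 60. The supply price at Q = 64 is 46.25, so PS = ½ · [(60 - 38.25) + (60 - 46.25)] · 64 = 1136.
Change in producer surplus = 1136 - 552.25 = 583.75.

583.75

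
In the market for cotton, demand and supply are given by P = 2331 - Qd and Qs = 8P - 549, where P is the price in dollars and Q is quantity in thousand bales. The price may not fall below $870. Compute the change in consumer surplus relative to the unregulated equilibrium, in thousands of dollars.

-954800

Rearranging demand gives Qd = 2331 - P. Equilibrium: 2331 - P = 8P - 549, so 2880 = 9P and P* = 320, Q* = 2011.
The floor of 870 is above the equilibrium price 320, so it binds.
At P = 870: Qd = 2331 - 870 = 1461 and Qs = 8·870 - 549 = 6411.
Consumer surplus without the control is ½ · (2331 - 320) · 2011 = 2022060.5.
With the floor, consumers buy 1461 units at 870, so CS = ½ · (2331 - 870) · 1461 = 1067260.5.
Change in consumer surplus = 1067260.5 - 2022060.5 = -954800.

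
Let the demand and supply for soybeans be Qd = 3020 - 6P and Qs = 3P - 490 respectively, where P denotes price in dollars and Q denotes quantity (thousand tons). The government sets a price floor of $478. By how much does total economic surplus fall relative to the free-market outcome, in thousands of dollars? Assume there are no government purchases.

Without the control the market clears where 3020 - 6P = 3P - 490, i.e. P* = 390 and Q* = 680.
Since 478 > 390, the floor is binding.
At P = 478: Qd = 3020 - 6·478 = 152 and Qs = 3·478 - 490 = 944.
Quantity traded falls to 152. At Q = 152 the demand price is (3020 - 152)/6 = 478 and the supply price is (490 + 152)/3 = 214.
Deadweight loss = ½ · (478 - 214) · (680 - 152) = ½ · 264 · 528 = 69696.

69696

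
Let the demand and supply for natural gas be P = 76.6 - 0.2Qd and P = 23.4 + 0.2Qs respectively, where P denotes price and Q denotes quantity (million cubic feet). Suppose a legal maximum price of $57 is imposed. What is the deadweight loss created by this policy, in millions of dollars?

0

Rearranging demand gives Qd = 383 - 5P; rearranging supply gives Qs = 5P - 117. In a free market, 383 - 5P = 5P - 117 gives the equilibrium P* = 50, Q* = 133.
Since 57 is above P* = 50, the ceiling does not bind and the free-market outcome prevails.
Since the control does not bind, no trades are prevented and deadweight loss is zero.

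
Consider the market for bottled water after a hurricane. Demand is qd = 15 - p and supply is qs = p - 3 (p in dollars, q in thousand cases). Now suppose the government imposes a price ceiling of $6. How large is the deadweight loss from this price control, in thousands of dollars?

9

In a free market, 15 - p = p - 3 gives the equilibrium p* = 9, q* = 6.
Since 6 < 9, the ceiling is binding.
At p = 6: qd = 15 - 6 = 9 and qs = 6 - 3 = 3.
Quantity traded falls to 3. At q = 3 the demand price is 15 - 3 = 12 and the supply price is 3 + 3 = 6.
Deadweight loss = ½ · (12 - 6) · (6 - 3) = ½ · 6 · 3 = 9.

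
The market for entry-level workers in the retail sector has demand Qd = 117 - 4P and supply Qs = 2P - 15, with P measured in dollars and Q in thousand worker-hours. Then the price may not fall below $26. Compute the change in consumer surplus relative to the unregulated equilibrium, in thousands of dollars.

-84

In a free market, 117 - 4P = 2P - 15 gives the equilibrium P* = 22, Q* = 29.
Because the floor (26) lies above the market-clearing price, it is binding.
At P = 26: Qd = 117 - 4·26 = 13 and Qs = 2·26 - 15 = 37.
Consumer surplus without the control is ½ · (29.25 - 22) · 29 = 105.125.
With the floor, consumers buy 13 units at 26, so CS = ½ · (29.25 - 26) · 13 = 21.125.
Change in consumer surplus = 21.125 - 105.125 = -84.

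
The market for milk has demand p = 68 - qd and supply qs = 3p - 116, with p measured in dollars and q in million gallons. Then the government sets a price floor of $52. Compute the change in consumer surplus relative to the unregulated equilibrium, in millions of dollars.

-114

Rearranging demand gives qd = 68 - p. Equilibrium: 68 - p = 3p - 116, so 184 = 4p and p* = 46, q* = 22.
Because the floor (52) lies above the market-clearing price, it is binding.
At p = 52: qd = 68 - 52 = 16 and qs = 3·52 - 116 = 40.
Consumer surplus without the control is ½ · (68 - 46) · 22 = 242.
With the floor, consumers buy 16 units at 52, so CS = ½ · (68 - 52) · 16 = 128.
Change in consumer surplus = 128 - 242 = -114.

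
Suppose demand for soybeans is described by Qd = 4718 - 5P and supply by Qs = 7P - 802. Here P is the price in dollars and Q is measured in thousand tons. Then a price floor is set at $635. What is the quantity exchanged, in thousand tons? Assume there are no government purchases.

1543

Equilibrium: 4718 - 5P = 7P - 802, so 5520 = 12P and P* = 460, Q* = 2418.
The floor of 635 is above the equilibrium price 460, so it binds.
At P = 635: Qd = 4718 - 5·635 = 1543 and Qs = 7·635 - 802 = 3643.
The quantity actually transacted is the short side, demand: 1543.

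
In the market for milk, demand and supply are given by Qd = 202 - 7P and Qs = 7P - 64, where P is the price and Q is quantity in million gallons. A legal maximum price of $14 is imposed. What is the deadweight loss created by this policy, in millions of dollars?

In a free market, 202 - 7P = 7P - 64 gives the equilibrium P* = 19, Q* = 69.
Because the ceiling (14) lies below the market-clearing price, it is binding.
At P = 14: Qd = 202 - 7·14 = 104 and Qs = 7·14 - 64 = 34.
Quantity traded falls to 34. At Q = 34 the demand price is (202 - 34)/7 = 24 and the supply price is (64 + 34)/7 = 14.
Deadweight loss = ½ · (24 - 14) · (69 - 34) = ½ · 10 · 35 = 175.

175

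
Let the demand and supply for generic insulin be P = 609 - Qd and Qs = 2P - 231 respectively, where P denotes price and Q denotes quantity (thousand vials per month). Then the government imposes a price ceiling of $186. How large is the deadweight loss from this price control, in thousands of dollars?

Rearranging demand gives Qd = 609 - P. In a free market, 609 - P = 2P - 231 gives the equilibrium P* = 280, Q* = 329.
Because the ceiling (186) lies below the market-clearing price, it is binding.
At P = 186: Qd = 609 - 186 = 423 and Qs = 2·186 - 231 = 141.
Quantity traded falls to 141. At Q = 141 the demand price is 609 - 141 = 468 and the supply price is (231 + 141)/2 = 186.
Deadweight loss = ½ · (468 - 186) · (329 - 141) = ½ · 282 · 188 = 26508.

26508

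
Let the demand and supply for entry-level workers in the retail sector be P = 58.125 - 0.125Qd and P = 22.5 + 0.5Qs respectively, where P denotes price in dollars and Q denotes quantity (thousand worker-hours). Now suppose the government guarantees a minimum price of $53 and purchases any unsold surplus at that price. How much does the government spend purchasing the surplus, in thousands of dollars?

Rearranging demand gives Qd = 465 - 8P; rearranging supply gives Qs = 2P - 45. Equilibrium: 465 - 8P = 2P - 45, so 510 = 10P and P* = 51, Q* = 57.
Because the floor (53) lies above the market-clearing price, it is binding.
At P = 53: Qd = 465 - 8·53 = 41 and Qs = 2·53 - 45 = 61.
Surplus = Qs - Qd = 20.
Government expenditure = surplus × support price = 20 × 53 = 1060.

1060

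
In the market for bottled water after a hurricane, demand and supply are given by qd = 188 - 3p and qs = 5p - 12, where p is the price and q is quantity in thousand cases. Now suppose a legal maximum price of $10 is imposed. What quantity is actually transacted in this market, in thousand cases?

In a free market, 188 - 3p = 5p - 12 gives the equilibrium p* = 25, q* = 113.
Since 10 < 25, the ceiling is binding.
At p = 10: qd = 188 - 3·10 = 158 and qs = 5·10 - 12 = 38.
The quantity actually transacted is the short side, supply: 38.

38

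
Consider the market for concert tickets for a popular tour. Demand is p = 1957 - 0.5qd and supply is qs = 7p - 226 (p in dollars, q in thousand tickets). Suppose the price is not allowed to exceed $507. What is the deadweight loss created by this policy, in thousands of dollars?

0

Rearranging demand gives qd = 3914 - 2p. Setting quantity demanded equal to quantity supplied, 3914 - 2p = 7p - 226, gives p* = 460 and q* = 2994.
The ceiling of 507 is above the equilibrium price 460, so it is not binding; the market clears at p* = 460, q* = 2994.
Since the control does not bind, no trades are prevented and deadweight loss is zero.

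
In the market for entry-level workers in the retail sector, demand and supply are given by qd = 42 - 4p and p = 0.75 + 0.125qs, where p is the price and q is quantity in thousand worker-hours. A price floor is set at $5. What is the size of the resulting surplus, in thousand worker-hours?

Rearranging supply gives qs = 8p - 6. Setting quantity demanded equal to quantity supplied, 42 - 4p = 8p - 6, gives p* = 4 and q* = 26.
Since 5 > 4, the floor is binding.
At p = 5: qd = 42 - 4·5 = 22 and qs = 8·5 - 6 = 34.
Surplus = qs - qd = 34 - 22 = 12.

12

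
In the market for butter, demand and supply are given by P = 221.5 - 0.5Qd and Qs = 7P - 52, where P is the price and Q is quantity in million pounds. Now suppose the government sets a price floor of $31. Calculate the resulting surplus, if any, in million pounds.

Rearranging demand gives Qd = 443 - 2P. Equilibrium: 443 - 2P = 7P - 52, so 495 = 9P and P* = 55, Q* = 333.
Since 31 is below P* = 55, the floor does not bind and the free-market outcome prevails.
Since the control does not bind, there is no surplus.

0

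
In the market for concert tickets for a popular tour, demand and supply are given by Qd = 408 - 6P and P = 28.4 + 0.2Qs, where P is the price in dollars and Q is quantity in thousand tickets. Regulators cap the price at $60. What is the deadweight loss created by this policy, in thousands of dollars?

Rearranging supply gives Qs = 5P - 142. In a free market, 408 - 6P = 5P - 142 gives the equilibrium P* = 50, Q* = 108.
Since 60 is above P* = 50, the ceiling does not bind and the free-market outcome prevails.
Since the control does not bind, no trades are prevented and deadweight loss is zero.

0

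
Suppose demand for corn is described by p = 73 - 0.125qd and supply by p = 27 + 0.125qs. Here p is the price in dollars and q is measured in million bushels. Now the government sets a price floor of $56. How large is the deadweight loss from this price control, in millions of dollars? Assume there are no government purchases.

288

Rearranging demand gives qd = 584 - 8p; rearranging supply gives qs = 8p - 216. Setting quantity demanded equal to quantity supplied, 584 - 8p = 8p - 216, gives p* = 50 and q* = 184.
Because the floor (56) lies above the market-clearing price, it is binding.
At p = 56: qd = 584 - 8·56 = 136 and qs = 8·56 - 216 = 232.
Quantity traded falls to 136. At q = 136 the demand price is (584 - 136)/8 = 56 and the supply price is (216 + 136)/8 = 44.
Deadweight loss = ½ · (56 - 44) · (184 - 136) = ½ · 12 · 48 = 288.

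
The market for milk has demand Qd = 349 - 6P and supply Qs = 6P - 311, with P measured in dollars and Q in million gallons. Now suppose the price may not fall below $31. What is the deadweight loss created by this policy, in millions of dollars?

In a free market, 349 - 6P = 6P - 311 gives the equilibrium P* = 55, Q* = 19.
Since 31 is below P* = 55, the floor does not bind and the free-market outcome prevails.
Since the control does not bind, no trades are prevented and deadweight loss is zero.

0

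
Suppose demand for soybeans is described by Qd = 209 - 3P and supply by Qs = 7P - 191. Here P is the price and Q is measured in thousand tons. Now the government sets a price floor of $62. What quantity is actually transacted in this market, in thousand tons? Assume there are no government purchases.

23

Setting quantity demanded equal to quantity supplied, 209 - 3P = 7P - 191, gives P* = 40 and Q* = 89.
The floor of 62 is above the equilibrium price 40, so it binds.
At P = 62: Qd = 209 - 3·62 = 23 and Qs = 7·62 - 191 = 243.
The quantity actually transacted is the short side, demand: 23.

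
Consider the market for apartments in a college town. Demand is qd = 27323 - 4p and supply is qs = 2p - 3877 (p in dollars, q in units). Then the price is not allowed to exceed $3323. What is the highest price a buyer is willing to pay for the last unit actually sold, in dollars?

Without the control the market clears where 27323 - 4p = 2p - 3877, i.e. p* = 5200 and q* = 6523.
Because the ceiling (3323) lies below the market-clearing price, it is binding.
At p = 3323: qd = 27323 - 4·3323 = 14031 and qs = 2·3323 - 3877 = 2769.
Only 2769 units reach the market. On the demand curve, the marginal buyer's willingness to pay at q = 2769 is (27323 - 2769)/4 = 6138.5.

6138.5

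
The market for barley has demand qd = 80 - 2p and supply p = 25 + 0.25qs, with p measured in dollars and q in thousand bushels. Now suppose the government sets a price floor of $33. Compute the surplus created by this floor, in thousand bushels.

Rearranging supply gives qs = 4p - 100. Setting quantity demanded equal to quantity supplied, 80 - 2p = 4p - 100, gives p* = 30 and q* = 20.
The floor of 33 is above the equilibrium price 30, so it binds.
At p = 33: qd = 80 - 2·33 = 14 and qs = 4·33 - 100 = 32.
Surplus = qs - qd = 32 - 14 = 18.

18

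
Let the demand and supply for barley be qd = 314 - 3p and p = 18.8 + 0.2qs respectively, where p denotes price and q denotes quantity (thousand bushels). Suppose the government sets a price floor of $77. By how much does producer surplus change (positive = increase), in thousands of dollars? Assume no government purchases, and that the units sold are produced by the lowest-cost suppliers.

Rearranging supply gives qs = 5p - 94. Equilibrium: 314 - 3p = 5p - 94, so 408 = 8p and p* = 51, q* = 161.
Since 77 > 51, the floor is binding.
At p = 77: qd = 314 - 3·77 = 83 and qs = 5·77 - 94 = 291.
Producer surplus without the control is ½ · (51 - 18.8) · 161 = 2592.1.
With the floor, 83 units are sold at 77. The supply price at q = 83 is 35.4, so PS = ½ · [(77 - 18.8) + (77 - 35.4)] · 83 = 4141.7.
Change in producer surplus = 4141.7 - 2592.1 = 1549.6.

1549.6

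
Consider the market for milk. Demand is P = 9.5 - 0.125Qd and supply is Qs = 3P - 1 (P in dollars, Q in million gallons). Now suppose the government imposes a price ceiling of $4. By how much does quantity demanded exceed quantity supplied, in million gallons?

33

Rearranging demand gives Qd = 76 - 8P. Without the control the market clears where 76 - 8P = 3P - 1, i.e. P* = 7 and Q* = 20.
Since 4 < 7, the ceiling is binding.
At P = 4: Qd = 76 - 8·4 = 44 and Qs = 3·4 - 1 = 11.
Shortage = Qd - Qs = 44 - 11 = 33.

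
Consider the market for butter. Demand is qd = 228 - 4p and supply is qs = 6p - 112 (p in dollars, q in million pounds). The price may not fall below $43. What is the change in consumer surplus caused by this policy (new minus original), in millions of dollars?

-666

In a free market, 228 - 4p = 6p - 112 gives the equilibrium p* = 34, q* = 92.
The floor of 43 is above the equilibrium price 34, so it binds.
At p = 43: qd = 228 - 4·43 = 56 and qs = 6·43 - 112 = 146.
Consumer surplus without the control is ½ · (57 - 34) · 92 = 1058.
With the floor, consumers buy 56 units at 43, so CS = ½ · (57 - 43) · 56 = 392.
Change in consumer surplus = 392 - 1058 = -666.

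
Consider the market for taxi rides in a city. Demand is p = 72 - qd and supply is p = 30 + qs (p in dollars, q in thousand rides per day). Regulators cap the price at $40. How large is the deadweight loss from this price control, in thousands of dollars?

121

Rearranging demand gives qd = 72 - p; rearranging supply gives qs = p - 30. Without the control the market clears where 72 - p = p - 30, i.e. p* = 51 and q* = 21.
Because the ceiling (40) lies below the market-clearing price, it is binding.
At p = 40: qd = 72 - 40 = 32 and qs = 40 - 30 = 10.
Quantity traded falls to 10. At q = 10 the demand price is 72 - 10 = 62 and the supply price is 30 + 10 = 40.
Deadweight loss = ½ · (62 - 40) · (21 - 10) = ½ · 22 · 11 = 121.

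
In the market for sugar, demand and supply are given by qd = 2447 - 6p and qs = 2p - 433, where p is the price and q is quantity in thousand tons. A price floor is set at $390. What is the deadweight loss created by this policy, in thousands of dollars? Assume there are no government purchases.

10800

Without the control the market clears where 2447 - 6p = 2p - 433, i.e. p* = 360 and q* = 287.
Because the floor (390) lies above the market-clearing price, it is binding.
At p = 390: qd = 2447 - 6·390 = 107 and qs = 2·390 - 433 = 347.
Quantity traded falls to 107. At q = 107 the demand price is (2447 - 107)/6 = 390 and the supply price is (433 + 107)/2 = 270.
Deadweight loss = ½ · (390 - 270) · (287 - 107) = ½ · 120 · 180 = 10800.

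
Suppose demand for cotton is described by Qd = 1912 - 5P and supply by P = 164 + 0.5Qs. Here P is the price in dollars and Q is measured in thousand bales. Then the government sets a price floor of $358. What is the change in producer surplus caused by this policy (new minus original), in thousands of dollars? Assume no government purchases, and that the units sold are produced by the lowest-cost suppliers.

-4389

Rearranging supply gives Qs = 2P - 328. Equilibrium: 1912 - 5P = 2P - 328, so 2240 = 7P and P* = 320, Q* = 312.
The floor of 358 is above the equilibrium price 320, so it binds.
At P = 358: Qd = 1912 - 5·358 = 122 and Qs = 2·358 - 328 = 388.
Producer surplus without the control is ½ · (320 - 164) · 312 = 24336.
With the floor, 122 units are sold at 358. The supply price at Q = 122 is 225, so PS = ½ · [(358 - 164) + (358 - 225)] · 122 = 19947.
Change in producer surplus = 19947 - 24336 = -4389.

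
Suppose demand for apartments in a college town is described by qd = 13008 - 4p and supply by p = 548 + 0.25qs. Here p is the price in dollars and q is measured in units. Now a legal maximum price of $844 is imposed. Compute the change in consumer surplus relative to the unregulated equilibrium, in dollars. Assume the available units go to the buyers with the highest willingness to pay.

Rearranging supply gives qs = 4p - 2192. Setting quantity demanded equal to quantity supplied, 13008 - 4p = 4p - 2192, gives p* = 1900 and q* = 5408.
The ceiling of 844 is below the equilibrium price 1900, so it binds.
At p = 844: qd = 13008 - 4·844 = 9632 and qs = 4·844 - 2192 = 1184.
Consumer surplus without the control is ½ · (3252 - 1900) · 5408 = 3655808.
With the ceiling, 1184 units are sold at 844 (assume they go to the highest-value buyers). The demand price at q = 1184 is 2956, so CS = ½ · [(3252 - 844) + (2956 - 844)] · 1184 = 2675840.
Change in consumer surplus = 2675840 - 3655808 = -979968.

-979968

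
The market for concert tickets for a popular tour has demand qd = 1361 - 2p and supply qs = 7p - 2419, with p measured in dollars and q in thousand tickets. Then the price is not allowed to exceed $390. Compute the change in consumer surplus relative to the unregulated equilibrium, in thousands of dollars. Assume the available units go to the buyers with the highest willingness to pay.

-1695

Setting quantity demanded equal to quantity supplied, 1361 - 2p = 7p - 2419, gives p* = 420 and q* = 521.
The ceiling of 390 is below the equilibrium price 420, so it binds.
At p = 390: qd = 1361 - 2·390 = 581 and qs = 7·390 - 2419 = 311.
Consumer surplus without the control is ½ · (680.5 - 420) · 521 = 67860.25.
With the ceiling, 311 units are sold at 390 (assume they go to the highest-value buyers). The demand price at q = 311 is 525, so CS = ½ · [(680.5 - 390) + (525 - 390)] · 311 = 66165.25.
Change in consumer surplus = 66165.25 - 67860.25 = -1695.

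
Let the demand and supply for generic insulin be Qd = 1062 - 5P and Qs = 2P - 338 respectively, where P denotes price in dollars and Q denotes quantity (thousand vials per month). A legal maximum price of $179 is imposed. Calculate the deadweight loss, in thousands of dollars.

617.4

Setting quantity demanded equal to quantity supplied, 1062 - 5P = 2P - 338, gives P* = 200 and Q* = 62.
The ceiling of 179 is below the equilibrium price 200, so it binds.
At P = 179: Qd = 1062 - 5·179 = 167 and Qs = 2·179 - 338 = 20.
Quantity traded falls to 20. At Q = 20 the demand price is (1062 - 20)/5 = 208.4 and the supply price is (338 + 20)/2 = 179.
Deadweight loss = ½ · (208.4 - 179) · (62 - 20) = ½ · 29.4 · 42 = 617.4.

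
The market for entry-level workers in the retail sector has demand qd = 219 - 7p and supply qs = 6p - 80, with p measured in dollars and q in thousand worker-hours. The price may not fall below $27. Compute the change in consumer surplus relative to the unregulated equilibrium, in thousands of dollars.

-176

In a free market, 219 - 7p = 6p - 80 gives the equilibrium p* = 23, q* = 58.
Since 27 > 23, the floor is binding.
At p = 27: qd = 219 - 7·27 = 30 and qs = 6·27 - 80 = 82.
Consumer surplus without the control is ½ · (219/7 - 23) · 58 = 1682/7.
With the floor, consumers buy 30 units at 27, so CS = ½ · (219/7 - 27) · 30 = 450/7.
Change in consumer surplus = 450/7 - 1682/7 = -176.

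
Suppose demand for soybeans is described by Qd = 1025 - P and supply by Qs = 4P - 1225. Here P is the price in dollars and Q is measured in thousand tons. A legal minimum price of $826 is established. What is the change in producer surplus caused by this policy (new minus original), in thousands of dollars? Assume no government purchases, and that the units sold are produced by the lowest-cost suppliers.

57152

Without the control the market clears where 1025 - P = 4P - 1225, i.e. P* = 450 and Q* = 575.
The floor of 826 is above the equilibrium price 450, so it binds.
At P = 826: Qd = 1025 - 826 = 199 and Qs = 4·826 - 1225 = 2079.
Producer surplus without the control is ½ · (450 - 306.25) · 575 = 41328.125.
With the floor, 199 units are sold at 826. The supply price at Q = 199 is 356, so PS = ½ · [(826 - 306.25) + (826 - 356)] · 199 = 98480.125.
Change in producer surplus = 98480.125 - 41328.125 = 57152.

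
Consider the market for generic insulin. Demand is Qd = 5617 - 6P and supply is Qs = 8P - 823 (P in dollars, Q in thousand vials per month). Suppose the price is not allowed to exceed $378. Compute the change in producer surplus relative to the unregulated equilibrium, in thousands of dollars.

-207378

Setting quantity demanded equal to quantity supplied, 5617 - 6P = 8P - 823, gives P* = 460 and Q* = 2857.
Because the ceiling (378) lies below the market-clearing price, it is binding.
At P = 378: Qd = 5617 - 6·378 = 3349 and Qs = 8·378 - 823 = 2201.
Producer surplus without the control is ½ · (460 - 102.875) · 2857 = 510153.0625.
With the ceiling, producers sell 2201 units at 378, so PS = ½ · (378 - 102.875) · 2201 = 302775.0625.
Change in producer surplus = 302775.0625 - 510153.0625 = -207378.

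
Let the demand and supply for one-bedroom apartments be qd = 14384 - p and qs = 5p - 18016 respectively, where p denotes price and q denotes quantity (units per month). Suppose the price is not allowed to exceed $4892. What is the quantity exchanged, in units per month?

6444

Setting quantity demanded equal to quantity supplied, 14384 - p = 5p - 18016, gives p* = 5400 and q* = 8984.
Because the ceiling (4892) lies below the market-clearing price, it is binding.
At p = 4892: qd = 14384 - 4892 = 9492 and qs = 5·4892 - 18016 = 6444.
The quantity actually transacted is the short side, supply: 6444.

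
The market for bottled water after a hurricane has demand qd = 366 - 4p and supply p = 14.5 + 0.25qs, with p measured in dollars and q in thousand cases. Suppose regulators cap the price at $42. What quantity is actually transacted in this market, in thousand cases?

110

Rearranging supply gives qs = 4p - 58. Setting quantity demanded equal to quantity supplied, 366 - 4p = 4p - 58, gives p* = 53 and q* = 154.
The ceiling of 42 is below the equilibrium price 53, so it binds.
At p = 42: qd = 366 - 4·42 = 198 and qs = 4·42 - 58 = 110.
The quantity actually transacted is the short side, supply: 110.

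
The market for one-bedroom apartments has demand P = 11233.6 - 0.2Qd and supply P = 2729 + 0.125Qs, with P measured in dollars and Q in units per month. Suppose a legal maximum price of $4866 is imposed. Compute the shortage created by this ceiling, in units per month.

Rearranging demand gives Qd = 56168 - 5P; rearranging supply gives Qs = 8P - 21832. Without the control the market clears where 56168 - 5P = 8P - 21832, i.e. P* = 6000 and Q* = 26168.
Because the ceiling (4866) lies below the market-clearing price, it is binding.
At P = 4866: Qd = 56168 - 5·4866 = 31838 and Qs = 8·4866 - 21832 = 17096.
Shortage = Qd - Qs = 31838 - 17096 = 14742.

14742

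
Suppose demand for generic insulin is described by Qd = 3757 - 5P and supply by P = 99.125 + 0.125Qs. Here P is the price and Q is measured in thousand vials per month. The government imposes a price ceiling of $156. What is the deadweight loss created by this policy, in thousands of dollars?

391414.4

Rearranging supply gives Qs = 8P - 793. Without the control the market clears where 3757 - 5P = 8P - 793, i.e. P* = 350 and Q* = 2007.
The ceiling of 156 is below the equilibrium price 350, so it binds.
At P = 156: Qd = 3757 - 5·156 = 2977 and Qs = 8·156 - 793 = 455.
Quantity traded falls to 455. At Q = 455 the demand price is (3757 - 455)/5 = 660.4 and the supply price is (793 + 455)/8 = 156.
Deadweight loss = ½ · (660.4 - 156) · (2007 - 455) = ½ · 504.4 · 1552 = 391414.4.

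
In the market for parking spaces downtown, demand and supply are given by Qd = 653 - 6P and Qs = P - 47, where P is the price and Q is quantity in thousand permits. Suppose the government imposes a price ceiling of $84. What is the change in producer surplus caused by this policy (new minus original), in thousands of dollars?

-720

Without the control the market clears where 653 - 6P = P - 47, i.e. P* = 100 and Q* = 53.
Because the ceiling (84) lies below the market-clearing price, it is binding.
At P = 84: Qd = 653 - 6·84 = 149 and Qs = 84 - 47 = 37.
Producer surplus without the control is ½ · (100 - 47) · 53 = 1404.5.
With the ceiling, producers sell 37 units at 84, so PS = ½ · (84 - 47) · 37 = 684.5.
Change in producer surplus = 684.5 - 1404.5 = -720.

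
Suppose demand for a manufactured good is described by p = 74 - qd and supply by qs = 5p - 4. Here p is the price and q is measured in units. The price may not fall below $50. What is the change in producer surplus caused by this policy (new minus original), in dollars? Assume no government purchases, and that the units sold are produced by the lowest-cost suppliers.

751.1

Rearranging demand gives qd = 74 - p. Equilibrium: 74 - p = 5p - 4, so 78 = 6p and p* = 13, q* = 61.
The floor of 50 is above the equilibrium price 13, so it binds.
At p = 50: qd = 74 - 50 = 24 and qs = 5·50 - 4 = 246.
Producer surplus without the control is ½ · (13 - 0.8) · 61 = 372.1.
With the floor, 24 units are sold at 50. The supply price at q = 24 is 5.6, so PS = ½ · [(50 - 0.8) + (50 - 5.6)] · 24 = 1123.2.
Change in producer surplus = 1123.2 - 372.1 = 751.1.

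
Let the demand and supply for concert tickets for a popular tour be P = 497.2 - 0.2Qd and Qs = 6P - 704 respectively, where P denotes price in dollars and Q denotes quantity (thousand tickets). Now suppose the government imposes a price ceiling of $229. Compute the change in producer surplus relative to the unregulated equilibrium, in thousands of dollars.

Rearranging demand gives Qd = 2486 - 5P. In a free market, 2486 - 5P = 6P - 704 gives the equilibrium P* = 290, Q* = 1036.
Because the ceiling (229) lies below the market-clearing price, it is binding.
At P = 229: Qd = 2486 - 5·229 = 1341 and Qs = 6·229 - 704 = 670.
Producer surplus without the control is ½ · (290 - 352/3) · 1036 = 268324/3.
With the ceiling, producers sell 670 units at 229, so PS = ½ · (229 - 352/3) · 670 = 112225/3.
Change in producer surplus = 112225/3 - 268324/3 = -52033.

-52033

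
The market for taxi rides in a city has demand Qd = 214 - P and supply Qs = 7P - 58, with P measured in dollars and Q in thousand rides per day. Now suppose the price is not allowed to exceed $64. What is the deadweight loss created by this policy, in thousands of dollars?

0

In a free market, 214 - P = 7P - 58 gives the equilibrium P* = 34, Q* = 180.
The ceiling of 64 is above the equilibrium price 34, so it is not binding; the market clears at P* = 34, Q* = 180.
Since the control does not bind, no trades are prevented and deadweight loss is zero.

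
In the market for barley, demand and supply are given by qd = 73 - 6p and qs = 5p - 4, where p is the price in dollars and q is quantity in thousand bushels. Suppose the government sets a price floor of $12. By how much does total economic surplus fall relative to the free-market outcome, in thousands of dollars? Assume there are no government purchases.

In a free market, 73 - 6p = 5p - 4 gives the equilibrium p* = 7, q* = 31.
Because the floor (12) lies above the market-clearing price, it is binding.
At p = 12: qd = 73 - 6·12 = 1 and qs = 5·12 - 4 = 56.
Quantity traded falls to 1. At q = 1 the demand price is (73 - 1)/6 = 12 and the supply price is (4 + 1)/5 = 1.
Deadweight loss = ½ · (12 - 1) · (31 - 1) = ½ · 11 · 30 = 165.

165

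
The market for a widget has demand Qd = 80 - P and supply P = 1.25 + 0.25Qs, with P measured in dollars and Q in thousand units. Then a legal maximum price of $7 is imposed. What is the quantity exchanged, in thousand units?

Rearranging supply gives Qs = 4P - 5. In a free market, 80 - P = 4P - 5 gives the equilibrium P* = 17, Q* = 63.
The ceiling of 7 is below the equilibrium price 17, so it binds.
At P = 7: Qd = 80 - 7 = 73 and Qs = 4·7 - 5 = 23.
The quantity actually transacted is the short side, supply: 23.

23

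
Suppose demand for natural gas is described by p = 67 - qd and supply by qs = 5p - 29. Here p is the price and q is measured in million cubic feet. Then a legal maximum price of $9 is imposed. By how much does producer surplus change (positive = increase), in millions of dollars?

-234.5

Rearranging demand gives qd = 67 - p. In a free market, 67 - p = 5p - 29 gives the equilibrium p* = 16, q* = 51.
Because the ceiling (9) lies below the market-clearing price, it is binding.
At p = 9: qd = 67 - 9 = 58 and qs = 5·9 - 29 = 16.
Producer surplus without the control is ½ · (16 - 5.8) · 51 = 260.1.
With the ceiling, producers sell 16 units at 9, so PS = ½ · (9 - 5.8) · 16 = 25.6.
Change in producer surplus = 25.6 - 260.1 = -234.5.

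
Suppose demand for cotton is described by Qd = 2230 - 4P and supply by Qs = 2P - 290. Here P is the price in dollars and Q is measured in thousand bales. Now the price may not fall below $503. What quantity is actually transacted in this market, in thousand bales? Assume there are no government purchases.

218

Without the control the market clears where 2230 - 4P = 2P - 290, i.e. P* = 420 and Q* = 550.
Since 503 > 420, the floor is binding.
At P = 503: Qd = 2230 - 4·503 = 218 and Qs = 2·503 - 290 = 716.
The quantity actually transacted is the short side, demand: 218.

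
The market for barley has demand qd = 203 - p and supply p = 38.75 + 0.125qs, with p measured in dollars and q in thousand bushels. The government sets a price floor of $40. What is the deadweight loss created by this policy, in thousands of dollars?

Rearranging supply gives qs = 8p - 310. Without the control the market clears where 203 - p = 8p - 310, i.e. p* = 57 and q* = 146.
Since 40 is below p* = 57, the floor does not bind and the free-market outcome prevails.
Since the control does not bind, no trades are prevented and deadweight loss is zero.

0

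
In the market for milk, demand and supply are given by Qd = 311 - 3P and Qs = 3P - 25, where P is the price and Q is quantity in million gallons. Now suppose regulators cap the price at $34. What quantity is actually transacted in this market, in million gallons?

77

Setting quantity demanded equal to quantity supplied, 311 - 3P = 3P - 25, gives P* = 56 and Q* = 143.
Because the ceiling (34) lies below the market-clearing price, it is binding.
At P = 34: Qd = 311 - 3·34 = 209 and Qs = 3·34 - 25 = 77.
The quantity actually transacted is the short side, supply: 77.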